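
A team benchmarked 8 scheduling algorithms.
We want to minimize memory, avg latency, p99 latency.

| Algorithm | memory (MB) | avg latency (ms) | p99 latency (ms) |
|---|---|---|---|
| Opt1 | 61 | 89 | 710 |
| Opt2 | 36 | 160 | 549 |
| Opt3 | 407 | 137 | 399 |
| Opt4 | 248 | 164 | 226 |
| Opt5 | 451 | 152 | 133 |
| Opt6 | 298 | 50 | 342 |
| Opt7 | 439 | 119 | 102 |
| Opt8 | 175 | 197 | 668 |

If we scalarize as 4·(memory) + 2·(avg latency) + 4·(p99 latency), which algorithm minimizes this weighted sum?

Opt1: 4·61 + 2·89 + 4·710 = 3262
Opt2: 4·36 + 2·160 + 4·549 = 2660
Opt3: 4·407 + 2·137 + 4·399 = 3498
Opt4: 4·248 + 2·164 + 4·226 = 2224
Opt5: 4·451 + 2·152 + 4·133 = 2640
Opt6: 4·298 + 2·50 + 4·342 = 2660
Opt7: 4·439 + 2·119 + 4·102 = 2402
Opt8: 4·175 + 2·197 + 4·668 = 3766
Lowest: Opt4 at 2224.

Opt4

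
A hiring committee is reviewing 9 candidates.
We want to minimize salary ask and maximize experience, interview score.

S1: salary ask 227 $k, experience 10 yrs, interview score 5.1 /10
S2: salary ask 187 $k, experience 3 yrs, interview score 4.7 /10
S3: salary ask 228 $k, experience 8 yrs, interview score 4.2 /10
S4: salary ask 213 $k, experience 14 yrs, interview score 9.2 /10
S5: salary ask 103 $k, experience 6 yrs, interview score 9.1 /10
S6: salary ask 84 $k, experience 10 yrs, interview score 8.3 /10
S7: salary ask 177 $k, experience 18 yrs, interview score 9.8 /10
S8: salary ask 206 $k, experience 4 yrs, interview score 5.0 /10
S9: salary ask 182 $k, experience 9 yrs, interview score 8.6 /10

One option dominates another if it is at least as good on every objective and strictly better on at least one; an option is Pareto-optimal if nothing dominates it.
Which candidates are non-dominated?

S5, S6, S7

S1: dominated by S4 (salary ask 213≤227, experience 14≥10, interview score 9.2≥5.1).
S2: dominated by S5 (salary ask 103≤187, experience 6≥3, interview score 9.1≥4.7).
S3: dominated by S1 (salary ask 227≤228, experience 10≥8, interview score 5.1≥4.2).
S4: dominated by S7 (salary ask 177≤213, experience 18≥14, interview score 9.8≥9.2).
S5: not dominated.
S6: not dominated (best salary ask).
S7: not dominated (best experience).
S8: dominated by S5 (salary ask 103≤206, experience 6≥4, interview score 9.1≥5.0).
S9: dominated by S7 (salary ask 177≤182, experience 18≥9, interview score 9.8≥8.6).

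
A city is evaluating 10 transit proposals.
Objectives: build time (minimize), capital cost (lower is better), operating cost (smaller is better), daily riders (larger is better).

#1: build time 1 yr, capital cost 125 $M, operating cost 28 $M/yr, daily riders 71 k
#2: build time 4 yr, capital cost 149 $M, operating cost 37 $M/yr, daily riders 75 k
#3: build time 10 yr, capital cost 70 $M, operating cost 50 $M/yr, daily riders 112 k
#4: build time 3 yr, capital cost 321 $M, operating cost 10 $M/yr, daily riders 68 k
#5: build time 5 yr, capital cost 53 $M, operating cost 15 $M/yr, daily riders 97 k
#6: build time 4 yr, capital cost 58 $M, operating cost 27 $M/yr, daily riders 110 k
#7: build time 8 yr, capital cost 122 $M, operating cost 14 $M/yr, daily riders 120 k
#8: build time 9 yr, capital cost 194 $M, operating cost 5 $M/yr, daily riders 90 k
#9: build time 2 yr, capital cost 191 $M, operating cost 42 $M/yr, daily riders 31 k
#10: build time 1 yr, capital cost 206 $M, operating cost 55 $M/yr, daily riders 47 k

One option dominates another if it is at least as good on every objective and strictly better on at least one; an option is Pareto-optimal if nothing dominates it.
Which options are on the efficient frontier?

#1: not dominated.
#2: dominated by #6 (build time 4≤4, capital cost 58≤149, operating cost 27≤37, daily riders 110≥75).
#3: not dominated.
#4: not dominated.
#5: not dominated (best capital cost).
#6: not dominated.
#7: not dominated (best daily riders).
#8: not dominated (best operating cost).
#9: dominated by #1 (build time 1≤2, capital cost 125≤191, operating cost 28≤42, daily riders 71≥31).
#10: dominated by #1 (build time 1≤1, capital cost 125≤206, operating cost 28≤55, daily riders 71≥47).

#1, #3, #4, #5, #6, #7, #8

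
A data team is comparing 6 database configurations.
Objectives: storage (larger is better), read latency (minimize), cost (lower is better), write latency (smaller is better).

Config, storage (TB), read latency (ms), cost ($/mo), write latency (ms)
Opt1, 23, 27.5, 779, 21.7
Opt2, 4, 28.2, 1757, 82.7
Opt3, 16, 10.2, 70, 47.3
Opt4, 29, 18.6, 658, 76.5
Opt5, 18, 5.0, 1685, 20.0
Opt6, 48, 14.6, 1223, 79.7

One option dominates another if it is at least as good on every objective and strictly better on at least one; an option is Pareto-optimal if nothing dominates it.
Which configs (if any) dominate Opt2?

Opt1, Opt3, Opt4, Opt5, Opt6

Opt1: storage 23≥4, read latency 27.5≤28.2, cost 779≤1757, write latency 21.7≤82.7 — dominates Opt2.
Opt3: storage 16≥4, read latency 10.2≤28.2, cost 70≤1757, write latency 47.3≤82.7 — dominates Opt2.
Opt4: storage 29≥4, read latency 18.6≤28.2, cost 658≤1757, write latency 76.5≤82.7 — dominates Opt2.
Opt5: storage 18≥4, read latency 5.0≤28.2, cost 1685≤1757, write latency 20.0≤82.7 — dominates Opt2.
Opt6: storage 48≥4, read latency 14.6≤28.2, cost 1223≤1757, write latency 79.7≤82.7 — dominates Opt2.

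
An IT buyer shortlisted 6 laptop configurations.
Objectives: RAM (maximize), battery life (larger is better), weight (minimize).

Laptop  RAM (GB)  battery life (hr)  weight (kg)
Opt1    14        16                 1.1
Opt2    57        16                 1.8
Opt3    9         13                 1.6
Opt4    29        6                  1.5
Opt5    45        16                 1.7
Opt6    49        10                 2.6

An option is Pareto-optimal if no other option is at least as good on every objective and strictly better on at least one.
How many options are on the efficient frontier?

4

Opt1: not dominated (best weight).
Opt2: not dominated (best RAM).
Opt3: dominated by Opt1 (RAM 14≥9, battery life 16≥13, weight 1.1≤1.6).
Opt4: not dominated.
Opt5: not dominated.
Opt6: dominated by Opt2 (RAM 57≥49, battery life 16≥10, weight 1.8≤2.6).
Pareto-optimal: Opt1, Opt2, Opt4, Opt5 → 4.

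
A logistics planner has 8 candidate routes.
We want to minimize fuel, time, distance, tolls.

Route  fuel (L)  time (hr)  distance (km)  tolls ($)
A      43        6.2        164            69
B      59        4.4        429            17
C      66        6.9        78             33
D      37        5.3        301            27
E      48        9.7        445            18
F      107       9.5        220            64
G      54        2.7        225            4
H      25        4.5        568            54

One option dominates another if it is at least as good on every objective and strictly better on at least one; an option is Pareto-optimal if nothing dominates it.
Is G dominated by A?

No

A vs G: A is worse on time (6.2 vs 2.7), so it does not dominate G.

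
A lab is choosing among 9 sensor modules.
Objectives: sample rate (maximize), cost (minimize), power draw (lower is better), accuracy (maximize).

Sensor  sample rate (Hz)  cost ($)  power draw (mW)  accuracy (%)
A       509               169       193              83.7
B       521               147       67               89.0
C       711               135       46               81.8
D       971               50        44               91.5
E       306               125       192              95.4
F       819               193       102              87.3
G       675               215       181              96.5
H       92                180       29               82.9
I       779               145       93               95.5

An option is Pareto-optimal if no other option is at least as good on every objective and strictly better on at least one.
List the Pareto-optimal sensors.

A: dominated by B (sample rate 521≥509, cost 147≤169, power draw 67≤193, accuracy 89.0≥83.7).
B: dominated by D (sample rate 971≥521, cost 50≤147, power draw 44≤67, accuracy 91.5≥89.0).
C: dominated by D (sample rate 971≥711, cost 50≤135, power draw 44≤46, accuracy 91.5≥81.8).
D: not dominated (best sample rate).
E: not dominated.
F: dominated by D (sample rate 971≥819, cost 50≤193, power draw 44≤102, accuracy 91.5≥87.3).
G: not dominated (best accuracy).
H: not dominated (best power draw).
I: not dominated.

D, E, G, H, I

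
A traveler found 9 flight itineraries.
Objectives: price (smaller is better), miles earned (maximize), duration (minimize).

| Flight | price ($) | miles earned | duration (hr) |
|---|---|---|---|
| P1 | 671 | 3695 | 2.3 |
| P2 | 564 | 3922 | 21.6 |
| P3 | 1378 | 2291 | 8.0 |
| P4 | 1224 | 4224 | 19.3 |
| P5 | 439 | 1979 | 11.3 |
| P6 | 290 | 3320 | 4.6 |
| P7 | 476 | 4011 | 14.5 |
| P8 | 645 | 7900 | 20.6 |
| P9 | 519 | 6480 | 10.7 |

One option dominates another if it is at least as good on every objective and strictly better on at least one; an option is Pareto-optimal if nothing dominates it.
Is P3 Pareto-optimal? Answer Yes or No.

No

P1 vs P3: price 671≤1378, miles earned 3695≥2291, duration 2.3≤8.0 — P1 is at least as good on every objective and strictly better on at least one, so P1 dominates P3.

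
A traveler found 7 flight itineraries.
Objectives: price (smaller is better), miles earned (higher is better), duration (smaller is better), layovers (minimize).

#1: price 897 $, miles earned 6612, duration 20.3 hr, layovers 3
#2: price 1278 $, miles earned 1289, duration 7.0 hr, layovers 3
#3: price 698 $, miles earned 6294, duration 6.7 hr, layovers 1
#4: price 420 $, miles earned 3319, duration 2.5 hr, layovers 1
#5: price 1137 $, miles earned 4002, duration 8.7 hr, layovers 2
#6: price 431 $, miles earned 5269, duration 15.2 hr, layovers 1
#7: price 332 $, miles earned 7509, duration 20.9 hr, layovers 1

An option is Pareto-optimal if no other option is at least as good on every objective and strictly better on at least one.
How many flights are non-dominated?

#1: not dominated.
#2: dominated by #3 (price 698≤1278, miles earned 6294≥1289, duration 6.7≤7.0, layovers 1≤3).
#3: not dominated.
#4: not dominated (best duration).
#5: dominated by #3 (price 698≤1137, miles earned 6294≥4002, duration 6.7≤8.7, layovers 1≤2).
#6: not dominated.
#7: not dominated (best price).
Pareto-optimal: #1, #3, #4, #6, #7 → 5.

5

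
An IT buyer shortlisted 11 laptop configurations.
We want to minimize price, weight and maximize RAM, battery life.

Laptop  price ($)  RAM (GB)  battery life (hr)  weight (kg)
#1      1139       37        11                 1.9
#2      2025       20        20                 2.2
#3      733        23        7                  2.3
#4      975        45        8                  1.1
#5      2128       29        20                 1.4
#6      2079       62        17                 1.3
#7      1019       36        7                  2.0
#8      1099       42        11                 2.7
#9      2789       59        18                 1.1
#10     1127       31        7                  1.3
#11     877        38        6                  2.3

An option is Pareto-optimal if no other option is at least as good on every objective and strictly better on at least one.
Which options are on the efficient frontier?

#1: not dominated.
#2: not dominated.
#3: not dominated (best price).
#4: not dominated.
#5: not dominated.
#6: not dominated (best RAM).
#7: dominated by #4 (price 975≤1019, RAM 45≥36, battery life 8≥7, weight 1.1≤2.0).
#8: not dominated.
#9: not dominated.
#10: dominated by #4 (price 975≤1127, RAM 45≥31, battery life 8≥7, weight 1.1≤1.3).
#11: not dominated.

#1, #2, #3, #4, #5, #6, #8, #9, #11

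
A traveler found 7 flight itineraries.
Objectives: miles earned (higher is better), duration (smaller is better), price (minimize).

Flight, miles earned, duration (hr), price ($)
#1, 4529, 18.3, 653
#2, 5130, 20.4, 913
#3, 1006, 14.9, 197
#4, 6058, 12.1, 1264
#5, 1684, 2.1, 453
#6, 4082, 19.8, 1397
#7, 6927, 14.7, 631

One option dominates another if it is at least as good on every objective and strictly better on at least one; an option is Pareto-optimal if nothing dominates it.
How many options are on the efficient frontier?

4

#1: dominated by #7 (miles earned 6927≥4529, duration 14.7≤18.3, price 631≤653).
#2: dominated by #7 (miles earned 6927≥5130, duration 14.7≤20.4, price 631≤913).
#3: not dominated (best price).
#4: not dominated.
#5: not dominated (best duration).
#6: dominated by #1 (miles earned 4529≥4082, duration 18.3≤19.8, price 653≤1397).
#7: not dominated (best miles earned).
Pareto-optimal: #3, #4, #5, #7 → 4.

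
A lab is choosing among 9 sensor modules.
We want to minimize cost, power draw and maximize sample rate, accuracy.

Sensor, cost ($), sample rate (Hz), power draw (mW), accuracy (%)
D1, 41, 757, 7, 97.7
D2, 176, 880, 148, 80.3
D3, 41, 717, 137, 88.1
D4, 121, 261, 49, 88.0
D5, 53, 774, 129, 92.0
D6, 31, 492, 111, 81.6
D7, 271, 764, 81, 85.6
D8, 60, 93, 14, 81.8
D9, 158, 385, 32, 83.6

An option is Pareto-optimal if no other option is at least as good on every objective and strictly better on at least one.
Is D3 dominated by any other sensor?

Yes

D1 vs D3: cost 41≤41, sample rate 757≥717, power draw 7≤137, accuracy 97.7≥88.1 — D1 is at least as good on every objective and strictly better on at least one, so D1 dominates D3.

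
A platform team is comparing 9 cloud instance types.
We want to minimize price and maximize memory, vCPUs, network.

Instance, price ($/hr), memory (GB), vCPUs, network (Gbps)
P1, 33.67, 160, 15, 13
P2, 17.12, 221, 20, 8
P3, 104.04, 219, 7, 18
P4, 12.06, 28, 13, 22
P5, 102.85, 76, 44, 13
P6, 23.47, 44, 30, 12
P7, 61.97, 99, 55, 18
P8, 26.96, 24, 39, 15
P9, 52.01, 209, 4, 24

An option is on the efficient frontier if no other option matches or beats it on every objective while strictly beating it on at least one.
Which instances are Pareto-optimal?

P1: not dominated.
P2: not dominated (best memory).
P3: not dominated.
P4: not dominated (best price).
P5: dominated by P7 (price 61.97≤102.85, memory 99≥76, vCPUs 55≥44, network 18≥13).
P6: not dominated.
P7: not dominated (best vCPUs).
P8: not dominated.
P9: not dominated (best network).

P1, P2, P3, P4, P6, P7, P8, P9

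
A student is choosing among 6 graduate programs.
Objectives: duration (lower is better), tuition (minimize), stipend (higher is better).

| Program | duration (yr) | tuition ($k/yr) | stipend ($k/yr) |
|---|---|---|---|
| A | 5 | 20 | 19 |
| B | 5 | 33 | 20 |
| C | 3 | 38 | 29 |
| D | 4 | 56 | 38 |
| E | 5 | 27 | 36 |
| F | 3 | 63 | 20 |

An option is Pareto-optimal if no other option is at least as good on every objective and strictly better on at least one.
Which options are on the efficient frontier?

A, C, D, E

A: not dominated (best tuition).
B: dominated by E (duration 5≤5, tuition 27≤33, stipend 36≥20).
C: not dominated.
D: not dominated (best stipend).
E: not dominated.
F: dominated by C (duration 3≤3, tuition 38≤63, stipend 29≥20).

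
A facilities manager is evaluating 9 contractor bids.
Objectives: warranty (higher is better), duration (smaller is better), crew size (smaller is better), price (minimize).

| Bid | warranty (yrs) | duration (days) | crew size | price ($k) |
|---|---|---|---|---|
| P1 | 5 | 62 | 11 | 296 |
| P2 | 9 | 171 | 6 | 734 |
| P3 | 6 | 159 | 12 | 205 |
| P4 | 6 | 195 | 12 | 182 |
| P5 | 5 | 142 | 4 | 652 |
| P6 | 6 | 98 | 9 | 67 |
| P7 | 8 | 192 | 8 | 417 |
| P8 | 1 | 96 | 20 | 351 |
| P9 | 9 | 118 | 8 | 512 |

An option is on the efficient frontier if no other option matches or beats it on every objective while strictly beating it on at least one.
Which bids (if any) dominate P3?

P6

P6: warranty 6≥6, duration 98≤159, crew size 9≤12, price 67≤205 — dominates P3.
Others (P1, P2, P4, P5, P7, P8, P9) are each worse than P3 on at least one objective.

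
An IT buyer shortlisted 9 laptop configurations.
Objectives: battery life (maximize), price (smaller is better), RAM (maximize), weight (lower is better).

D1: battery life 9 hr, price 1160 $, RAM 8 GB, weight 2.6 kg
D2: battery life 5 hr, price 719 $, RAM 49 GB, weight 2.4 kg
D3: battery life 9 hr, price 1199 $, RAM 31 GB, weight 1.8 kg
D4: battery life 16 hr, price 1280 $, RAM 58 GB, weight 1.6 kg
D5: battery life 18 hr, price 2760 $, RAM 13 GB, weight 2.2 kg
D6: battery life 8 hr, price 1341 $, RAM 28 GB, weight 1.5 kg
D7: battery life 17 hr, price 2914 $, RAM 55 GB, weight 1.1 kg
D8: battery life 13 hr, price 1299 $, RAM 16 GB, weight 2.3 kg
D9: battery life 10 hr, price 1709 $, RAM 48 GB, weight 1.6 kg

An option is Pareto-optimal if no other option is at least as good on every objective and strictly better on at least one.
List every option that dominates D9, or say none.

D4

D4: battery life 16≥10, price 1280≤1709, RAM 58≥48, weight 1.6≤1.6 — dominates D9.
Others (D1, D2, D3, D5, D6, D7, D8) are each worse than D9 on at least one objective.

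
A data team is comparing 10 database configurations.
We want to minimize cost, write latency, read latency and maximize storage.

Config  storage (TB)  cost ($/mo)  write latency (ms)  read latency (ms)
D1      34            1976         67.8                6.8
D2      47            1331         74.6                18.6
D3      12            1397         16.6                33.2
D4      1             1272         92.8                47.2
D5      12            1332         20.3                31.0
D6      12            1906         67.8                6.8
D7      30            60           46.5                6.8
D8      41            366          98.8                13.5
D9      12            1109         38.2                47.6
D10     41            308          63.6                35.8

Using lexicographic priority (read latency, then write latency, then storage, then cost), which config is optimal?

First minimize read latency: best is 6.8, kept {D1, D6, D7}.
Then minimize write latency: best is 46.5, kept {D7}.

D7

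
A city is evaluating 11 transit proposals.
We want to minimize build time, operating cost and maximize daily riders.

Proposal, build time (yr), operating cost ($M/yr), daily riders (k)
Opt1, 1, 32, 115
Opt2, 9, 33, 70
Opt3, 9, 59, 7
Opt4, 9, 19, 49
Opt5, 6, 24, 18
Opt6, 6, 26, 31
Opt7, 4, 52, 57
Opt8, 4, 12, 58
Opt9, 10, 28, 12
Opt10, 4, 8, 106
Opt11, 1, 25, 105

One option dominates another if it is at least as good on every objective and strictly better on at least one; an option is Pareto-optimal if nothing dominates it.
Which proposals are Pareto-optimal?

Opt1, Opt10, Opt11

Opt1: not dominated (best daily riders).
Opt2: dominated by Opt1 (build time 1≤9, operating cost 32≤33, daily riders 115≥70).
Opt3: dominated by Opt1 (build time 1≤9, operating cost 32≤59, daily riders 115≥7).
Opt4: dominated by Opt8 (build time 4≤9, operating cost 12≤19, daily riders 58≥49).
Opt5: dominated by Opt8 (build time 4≤6, operating cost 12≤24, daily riders 58≥18).
Opt6: dominated by Opt8 (build time 4≤6, operating cost 12≤26, daily riders 58≥31).
Opt7: dominated by Opt1 (build time 1≤4, operating cost 32≤52, daily riders 115≥57).
Opt8: dominated by Opt10 (build time 4≤4, operating cost 8≤12, daily riders 106≥58).
Opt9: dominated by Opt4 (build time 9≤10, operating cost 19≤28, daily riders 49≥12).
Opt10: not dominated (best operating cost).
Opt11: not dominated.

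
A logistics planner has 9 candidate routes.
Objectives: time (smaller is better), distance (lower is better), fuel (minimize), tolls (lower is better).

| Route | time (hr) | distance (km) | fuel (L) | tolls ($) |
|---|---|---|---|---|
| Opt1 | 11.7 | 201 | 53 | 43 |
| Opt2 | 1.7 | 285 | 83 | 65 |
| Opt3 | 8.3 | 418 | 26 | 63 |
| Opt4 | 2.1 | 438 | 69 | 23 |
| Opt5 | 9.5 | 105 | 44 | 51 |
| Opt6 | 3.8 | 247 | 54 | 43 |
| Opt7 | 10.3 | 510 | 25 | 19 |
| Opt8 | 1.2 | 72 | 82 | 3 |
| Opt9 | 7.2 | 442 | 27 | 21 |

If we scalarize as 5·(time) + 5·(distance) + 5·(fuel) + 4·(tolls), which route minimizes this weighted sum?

Opt8

Opt1: 5·11.7 + 5·201 + 5·53 + 4·43 = 1500.5
Opt2: 5·1.7 + 5·285 + 5·83 + 4·65 = 2108.5
Opt3: 5·8.3 + 5·418 + 5·26 + 4·63 = 2513.5
Opt4: 5·2.1 + 5·438 + 5·69 + 4·23 = 2637.5
Opt5: 5·9.5 + 5·105 + 5·44 + 4·51 = 996.5
Opt6: 5·3.8 + 5·247 + 5·54 + 4·43 = 1696.0
Opt7: 5·10.3 + 5·510 + 5·25 + 4·19 = 2802.5
Opt8: 5·1.2 + 5·72 + 5·82 + 4·3 = 788.0
Opt9: 5·7.2 + 5·442 + 5·27 + 4·21 = 2465.0
Lowest: Opt8 at 788.0.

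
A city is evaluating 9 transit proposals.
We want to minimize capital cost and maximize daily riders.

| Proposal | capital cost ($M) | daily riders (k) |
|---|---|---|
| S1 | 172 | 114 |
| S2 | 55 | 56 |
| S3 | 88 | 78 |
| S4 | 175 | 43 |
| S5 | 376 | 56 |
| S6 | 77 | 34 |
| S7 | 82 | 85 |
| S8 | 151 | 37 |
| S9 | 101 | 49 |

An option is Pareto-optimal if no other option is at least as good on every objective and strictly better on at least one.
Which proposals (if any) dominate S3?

S7

S7: capital cost 82≤88, daily riders 85≥78 — dominates S3.
Others (S1, S2, S4, S5, S6, S8, S9) are each worse than S3 on at least one objective.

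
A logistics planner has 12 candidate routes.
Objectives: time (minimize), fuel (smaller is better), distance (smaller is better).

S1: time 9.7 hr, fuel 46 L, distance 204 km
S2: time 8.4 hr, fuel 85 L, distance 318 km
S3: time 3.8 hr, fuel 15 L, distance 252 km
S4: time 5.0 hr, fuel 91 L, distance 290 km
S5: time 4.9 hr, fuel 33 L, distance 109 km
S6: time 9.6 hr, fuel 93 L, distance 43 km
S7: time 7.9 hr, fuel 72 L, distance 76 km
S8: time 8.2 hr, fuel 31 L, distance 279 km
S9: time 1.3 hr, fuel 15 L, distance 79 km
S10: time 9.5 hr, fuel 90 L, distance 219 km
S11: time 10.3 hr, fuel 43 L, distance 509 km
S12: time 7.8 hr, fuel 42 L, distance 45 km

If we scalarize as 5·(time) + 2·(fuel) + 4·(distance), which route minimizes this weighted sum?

S12

S1: 5·9.7 + 2·46 + 4·204 = 956.5
S2: 5·8.4 + 2·85 + 4·318 = 1484.0
S3: 5·3.8 + 2·15 + 4·252 = 1057.0
S4: 5·5.0 + 2·91 + 4·290 = 1367.0
S5: 5·4.9 + 2·33 + 4·109 = 526.5
S6: 5·9.6 + 2·93 + 4·43 = 406.0
S7: 5·7.9 + 2·72 + 4·76 = 487.5
S8: 5·8.2 + 2·31 + 4·279 = 1219.0
S9: 5·1.3 + 2·15 + 4·79 = 352.5
S10: 5·9.5 + 2·90 + 4·219 = 1103.5
S11: 5·10.3 + 2·43 + 4·509 = 2173.5
S12: 5·7.8 + 2·42 + 4·45 = 303.0
Lowest: S12 at 303.0.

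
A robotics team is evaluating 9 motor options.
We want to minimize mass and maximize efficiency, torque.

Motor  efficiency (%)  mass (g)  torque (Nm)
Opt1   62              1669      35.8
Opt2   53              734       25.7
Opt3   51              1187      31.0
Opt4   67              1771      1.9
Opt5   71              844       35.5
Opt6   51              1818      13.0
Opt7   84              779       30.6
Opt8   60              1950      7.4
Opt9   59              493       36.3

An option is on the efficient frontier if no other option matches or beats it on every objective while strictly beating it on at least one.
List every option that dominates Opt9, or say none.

none

Opt1: worse on mass (1669 vs 493).
Opt2: worse on efficiency (53 vs 59).
Opt3: worse on efficiency (51 vs 59).
Opt4: worse on mass (1771 vs 493).
Opt5: worse on mass (844 vs 493).
Opt6: worse on efficiency (51 vs 59).
Opt7: worse on mass (779 vs 493).
Opt8: worse on mass (1950 vs 493).
No option dominates Opt9.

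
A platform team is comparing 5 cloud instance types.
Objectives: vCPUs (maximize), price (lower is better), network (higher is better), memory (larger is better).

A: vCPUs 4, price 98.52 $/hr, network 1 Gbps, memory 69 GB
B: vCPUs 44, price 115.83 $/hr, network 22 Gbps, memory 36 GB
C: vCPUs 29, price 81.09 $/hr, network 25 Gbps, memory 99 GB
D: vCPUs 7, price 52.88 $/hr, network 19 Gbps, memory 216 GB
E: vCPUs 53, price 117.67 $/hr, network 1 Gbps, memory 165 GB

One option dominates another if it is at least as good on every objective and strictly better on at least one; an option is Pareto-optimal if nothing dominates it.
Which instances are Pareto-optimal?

A: dominated by C (vCPUs 29≥4, price 81.09≤98.52, network 25≥1, memory 99≥69).
B: not dominated.
C: not dominated (best network).
D: not dominated (best price).
E: not dominated (best vCPUs).

B, C, D, E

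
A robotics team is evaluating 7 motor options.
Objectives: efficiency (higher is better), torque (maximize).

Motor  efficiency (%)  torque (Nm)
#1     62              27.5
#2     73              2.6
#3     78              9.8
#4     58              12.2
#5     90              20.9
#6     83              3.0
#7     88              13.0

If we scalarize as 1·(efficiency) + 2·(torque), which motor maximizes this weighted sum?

#1: 1·62 + 2·27.5 = 117.0
#2: 1·73 + 2·2.6 = 78.2
#3: 1·78 + 2·9.8 = 97.6
#4: 1·58 + 2·12.2 = 82.4
#5: 1·90 + 2·20.9 = 131.8
#6: 1·83 + 2·3.0 = 89.0
#7: 1·88 + 2·13.0 = 114.0
Highest: #5 at 131.8.

#5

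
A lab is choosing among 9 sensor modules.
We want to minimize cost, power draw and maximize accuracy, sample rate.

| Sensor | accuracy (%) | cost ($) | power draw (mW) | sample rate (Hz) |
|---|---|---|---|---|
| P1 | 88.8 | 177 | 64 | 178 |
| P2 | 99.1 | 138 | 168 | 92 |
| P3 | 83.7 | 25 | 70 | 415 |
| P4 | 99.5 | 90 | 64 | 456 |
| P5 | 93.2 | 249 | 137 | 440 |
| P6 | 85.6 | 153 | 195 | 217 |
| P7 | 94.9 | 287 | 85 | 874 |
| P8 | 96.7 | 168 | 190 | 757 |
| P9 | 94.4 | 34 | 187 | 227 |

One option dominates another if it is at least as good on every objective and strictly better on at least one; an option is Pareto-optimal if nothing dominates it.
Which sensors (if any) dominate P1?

P4

P4: accuracy 99.5≥88.8, cost 90≤177, power draw 64≤64, sample rate 456≥178 — dominates P1.
Others (P2, P3, P5, P6, P7, P8, P9) are each worse than P1 on at least one objective.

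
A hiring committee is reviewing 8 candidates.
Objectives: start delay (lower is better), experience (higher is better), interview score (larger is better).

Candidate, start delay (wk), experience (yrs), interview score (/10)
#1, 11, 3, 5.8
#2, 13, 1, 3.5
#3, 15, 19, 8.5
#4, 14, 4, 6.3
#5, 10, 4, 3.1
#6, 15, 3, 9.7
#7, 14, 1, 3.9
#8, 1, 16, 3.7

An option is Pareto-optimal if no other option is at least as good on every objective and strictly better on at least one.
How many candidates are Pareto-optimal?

5

#1: not dominated.
#2: dominated by #1 (start delay 11≤13, experience 3≥1, interview score 5.8≥3.5).
#3: not dominated (best experience).
#4: not dominated.
#5: dominated by #8 (start delay 1≤10, experience 16≥4, interview score 3.7≥3.1).
#6: not dominated (best interview score).
#7: dominated by #1 (start delay 11≤14, experience 3≥1, interview score 5.8≥3.9).
#8: not dominated (best start delay).
Pareto-optimal: #1, #3, #4, #6, #8 → 5.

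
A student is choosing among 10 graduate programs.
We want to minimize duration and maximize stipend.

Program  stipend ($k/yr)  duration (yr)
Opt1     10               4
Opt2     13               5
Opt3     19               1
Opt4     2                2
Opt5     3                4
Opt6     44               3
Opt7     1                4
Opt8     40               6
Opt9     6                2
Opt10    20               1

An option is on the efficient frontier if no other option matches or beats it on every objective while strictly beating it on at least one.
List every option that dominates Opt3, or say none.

Opt10

Opt10: stipend 20≥19, duration 1≤1 — dominates Opt3.
Others (Opt1, Opt2, Opt4, Opt5, Opt6, Opt7, Opt8, Opt9) are each worse than Opt3 on at least one objective.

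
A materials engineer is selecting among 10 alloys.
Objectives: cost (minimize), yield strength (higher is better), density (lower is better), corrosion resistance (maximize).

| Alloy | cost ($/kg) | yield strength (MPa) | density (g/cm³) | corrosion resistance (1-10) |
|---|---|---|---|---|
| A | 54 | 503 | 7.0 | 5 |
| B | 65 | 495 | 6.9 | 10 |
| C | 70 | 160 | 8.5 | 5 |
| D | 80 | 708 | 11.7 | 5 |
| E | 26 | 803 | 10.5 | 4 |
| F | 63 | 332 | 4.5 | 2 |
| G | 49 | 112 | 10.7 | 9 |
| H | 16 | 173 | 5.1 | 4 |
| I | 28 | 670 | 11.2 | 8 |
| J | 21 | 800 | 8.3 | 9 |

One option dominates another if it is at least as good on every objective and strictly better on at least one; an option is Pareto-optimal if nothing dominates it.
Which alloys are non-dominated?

A, B, E, F, H, J

A: not dominated.
B: not dominated (best corrosion resistance).
C: dominated by A (cost 54≤70, yield strength 503≥160, density 7.0≤8.5, corrosion resistance 5≥5).
D: dominated by J (cost 21≤80, yield strength 800≥708, density 8.3≤11.7, corrosion resistance 9≥5).
E: not dominated (best yield strength).
F: not dominated (best density).
G: dominated by J (cost 21≤49, yield strength 800≥112, density 8.3≤10.7, corrosion resistance 9≥9).
H: not dominated (best cost).
I: dominated by J (cost 21≤28, yield strength 800≥670, density 8.3≤11.2, corrosion resistance 9≥8).
J: not dominated.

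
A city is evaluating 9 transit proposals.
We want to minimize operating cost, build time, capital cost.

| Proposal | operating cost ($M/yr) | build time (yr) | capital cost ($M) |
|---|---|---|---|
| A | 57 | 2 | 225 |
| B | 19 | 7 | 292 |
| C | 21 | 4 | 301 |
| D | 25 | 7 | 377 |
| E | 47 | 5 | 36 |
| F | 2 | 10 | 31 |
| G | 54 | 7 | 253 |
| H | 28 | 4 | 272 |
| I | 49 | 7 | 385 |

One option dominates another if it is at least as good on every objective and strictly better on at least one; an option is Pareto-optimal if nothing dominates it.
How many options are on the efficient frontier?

6

A: not dominated (best build time).
B: not dominated.
C: not dominated.
D: dominated by B (operating cost 19≤25, build time 7≤7, capital cost 292≤377).
E: not dominated.
F: not dominated (best operating cost).
G: dominated by E (operating cost 47≤54, build time 5≤7, capital cost 36≤253).
H: not dominated.
I: dominated by B (operating cost 19≤49, build time 7≤7, capital cost 292≤385).
Pareto-optimal: A, B, C, E, F, H → 6.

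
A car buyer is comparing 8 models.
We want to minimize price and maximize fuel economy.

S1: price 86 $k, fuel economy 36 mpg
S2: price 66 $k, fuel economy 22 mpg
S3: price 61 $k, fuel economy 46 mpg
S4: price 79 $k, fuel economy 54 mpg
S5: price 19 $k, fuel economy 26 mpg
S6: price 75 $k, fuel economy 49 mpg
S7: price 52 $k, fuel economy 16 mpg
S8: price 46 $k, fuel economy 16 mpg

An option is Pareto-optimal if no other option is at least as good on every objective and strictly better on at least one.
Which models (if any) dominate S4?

S1: worse on price (86 vs 79).
S2: worse on fuel economy (22 vs 54).
S3: worse on fuel economy (46 vs 54).
S5: worse on fuel economy (26 vs 54).
S6: worse on fuel economy (49 vs 54).
S7: worse on fuel economy (16 vs 54).
S8: worse on fuel economy (16 vs 54).
No option dominates S4.

none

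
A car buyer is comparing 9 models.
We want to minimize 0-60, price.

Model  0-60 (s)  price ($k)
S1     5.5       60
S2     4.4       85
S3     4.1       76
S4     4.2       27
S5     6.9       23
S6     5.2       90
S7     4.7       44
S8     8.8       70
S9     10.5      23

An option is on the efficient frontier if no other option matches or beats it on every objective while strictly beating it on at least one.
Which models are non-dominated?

S1: dominated by S4 (0-60 4.2≤5.5, price 27≤60).
S2: dominated by S3 (0-60 4.1≤4.4, price 76≤85).
S3: not dominated (best 0-60).
S4: not dominated.
S5: not dominated.
S6: dominated by S2 (0-60 4.4≤5.2, price 85≤90).
S7: dominated by S4 (0-60 4.2≤4.7, price 27≤44).
S8: dominated by S1 (0-60 5.5≤8.8, price 60≤70).
S9: dominated by S5 (0-60 6.9≤10.5, price 23≤23).

S3, S4, S5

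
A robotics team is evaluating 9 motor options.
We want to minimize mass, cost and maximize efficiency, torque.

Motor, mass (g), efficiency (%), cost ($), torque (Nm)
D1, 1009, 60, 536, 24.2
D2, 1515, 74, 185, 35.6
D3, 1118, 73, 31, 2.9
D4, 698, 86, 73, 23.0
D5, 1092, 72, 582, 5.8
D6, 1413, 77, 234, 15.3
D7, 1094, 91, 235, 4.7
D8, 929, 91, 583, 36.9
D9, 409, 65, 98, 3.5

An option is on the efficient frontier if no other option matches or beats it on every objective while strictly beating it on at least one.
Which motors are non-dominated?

D1: not dominated.
D2: not dominated.
D3: not dominated (best cost).
D4: not dominated.
D5: dominated by D4 (mass 698≤1092, efficiency 86≥72, cost 73≤582, torque 23.0≥5.8).
D6: dominated by D4 (mass 698≤1413, efficiency 86≥77, cost 73≤234, torque 23.0≥15.3).
D7: not dominated.
D8: not dominated (best torque).
D9: not dominated (best mass).

D1, D2, D3, D4, D7, D8, D9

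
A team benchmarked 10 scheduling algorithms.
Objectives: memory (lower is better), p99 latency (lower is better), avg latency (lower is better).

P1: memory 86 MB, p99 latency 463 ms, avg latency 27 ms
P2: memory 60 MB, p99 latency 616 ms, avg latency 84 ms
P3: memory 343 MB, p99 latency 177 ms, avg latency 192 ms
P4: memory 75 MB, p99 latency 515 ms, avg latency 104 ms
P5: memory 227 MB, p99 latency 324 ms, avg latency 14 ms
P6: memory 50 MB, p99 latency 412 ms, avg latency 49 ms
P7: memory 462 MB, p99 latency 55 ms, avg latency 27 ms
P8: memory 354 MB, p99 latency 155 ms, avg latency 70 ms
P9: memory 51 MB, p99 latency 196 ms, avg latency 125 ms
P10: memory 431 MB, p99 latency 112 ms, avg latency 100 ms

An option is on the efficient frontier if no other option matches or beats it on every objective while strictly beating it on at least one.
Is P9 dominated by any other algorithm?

No

P1: worse on memory (86 vs 51).
P2: worse on memory (60 vs 51).
P3: worse on memory (343 vs 51).
P4: worse on memory (75 vs 51).
P5: worse on memory (227 vs 51).
P6: worse on p99 latency (412 vs 196).
P7: worse on memory (462 vs 51).
P8: worse on memory (354 vs 51).
P10: worse on memory (431 vs 51).
No option is at least as good as P9 on every objective and strictly better on one.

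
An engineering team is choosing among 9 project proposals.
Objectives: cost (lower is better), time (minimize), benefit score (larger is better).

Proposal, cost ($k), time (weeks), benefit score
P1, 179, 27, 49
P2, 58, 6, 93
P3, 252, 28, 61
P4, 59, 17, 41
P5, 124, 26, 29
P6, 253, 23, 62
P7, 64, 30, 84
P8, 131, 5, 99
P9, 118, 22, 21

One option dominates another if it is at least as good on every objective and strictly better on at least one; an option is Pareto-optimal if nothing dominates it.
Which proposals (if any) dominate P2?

none

P1: worse on cost (179 vs 58).
P3: worse on cost (252 vs 58).
P4: worse on cost (59 vs 58).
P5: worse on cost (124 vs 58).
P6: worse on cost (253 vs 58).
P7: worse on cost (64 vs 58).
P8: worse on cost (131 vs 58).
P9: worse on cost (118 vs 58).
No option dominates P2.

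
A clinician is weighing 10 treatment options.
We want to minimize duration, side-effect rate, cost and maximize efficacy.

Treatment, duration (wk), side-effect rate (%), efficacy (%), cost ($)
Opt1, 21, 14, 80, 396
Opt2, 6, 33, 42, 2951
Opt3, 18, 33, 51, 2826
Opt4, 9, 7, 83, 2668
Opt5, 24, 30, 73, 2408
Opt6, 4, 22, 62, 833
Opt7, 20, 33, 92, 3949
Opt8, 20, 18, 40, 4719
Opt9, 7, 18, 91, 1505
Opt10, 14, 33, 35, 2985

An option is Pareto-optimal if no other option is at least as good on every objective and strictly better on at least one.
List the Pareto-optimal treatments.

Opt1: not dominated (best cost).
Opt2: dominated by Opt6 (duration 4≤6, side-effect rate 22≤33, efficacy 62≥42, cost 833≤2951).
Opt3: dominated by Opt4 (duration 9≤18, side-effect rate 7≤33, efficacy 83≥51, cost 2668≤2826).
Opt4: not dominated (best side-effect rate).
Opt5: dominated by Opt1 (duration 21≤24, side-effect rate 14≤30, efficacy 80≥73, cost 396≤2408).
Opt6: not dominated (best duration).
Opt7: not dominated (best efficacy).
Opt8: dominated by Opt4 (duration 9≤20, side-effect rate 7≤18, efficacy 83≥40, cost 2668≤4719).
Opt9: not dominated.
Opt10: dominated by Opt2 (duration 6≤14, side-effect rate 33≤33, efficacy 42≥35, cost 2951≤2985).

Opt1, Opt4, Opt6, Opt7, Opt9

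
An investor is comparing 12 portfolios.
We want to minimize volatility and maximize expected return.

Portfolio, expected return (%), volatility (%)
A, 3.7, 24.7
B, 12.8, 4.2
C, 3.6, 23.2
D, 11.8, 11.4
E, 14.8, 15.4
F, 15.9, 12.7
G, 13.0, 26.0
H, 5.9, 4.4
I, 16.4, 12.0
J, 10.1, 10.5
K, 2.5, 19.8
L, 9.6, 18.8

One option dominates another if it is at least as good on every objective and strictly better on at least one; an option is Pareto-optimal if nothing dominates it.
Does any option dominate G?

Yes

E vs G: expected return 14.8≥13.0, volatility 15.4≤26.0 — E is at least as good on every objective and strictly better on at least one, so E dominates G.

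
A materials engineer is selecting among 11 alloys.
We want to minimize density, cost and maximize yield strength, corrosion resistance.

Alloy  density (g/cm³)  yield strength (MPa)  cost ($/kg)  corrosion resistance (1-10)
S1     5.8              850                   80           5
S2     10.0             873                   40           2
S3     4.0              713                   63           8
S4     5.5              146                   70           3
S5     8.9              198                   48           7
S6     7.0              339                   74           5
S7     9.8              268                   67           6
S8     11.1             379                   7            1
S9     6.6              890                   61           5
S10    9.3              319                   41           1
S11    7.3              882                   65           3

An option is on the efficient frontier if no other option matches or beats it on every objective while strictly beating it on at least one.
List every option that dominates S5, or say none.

S1: worse on cost (80 vs 48).
S2: worse on density (10.0 vs 8.9).
S3: worse on cost (63 vs 48).
S4: worse on yield strength (146 vs 198).
S6: worse on cost (74 vs 48).
S7: worse on density (9.8 vs 8.9).
S8: worse on density (11.1 vs 8.9).
S9: worse on cost (61 vs 48).
S10: worse on density (9.3 vs 8.9).
S11: worse on cost (65 vs 48).
No option dominates S5.

none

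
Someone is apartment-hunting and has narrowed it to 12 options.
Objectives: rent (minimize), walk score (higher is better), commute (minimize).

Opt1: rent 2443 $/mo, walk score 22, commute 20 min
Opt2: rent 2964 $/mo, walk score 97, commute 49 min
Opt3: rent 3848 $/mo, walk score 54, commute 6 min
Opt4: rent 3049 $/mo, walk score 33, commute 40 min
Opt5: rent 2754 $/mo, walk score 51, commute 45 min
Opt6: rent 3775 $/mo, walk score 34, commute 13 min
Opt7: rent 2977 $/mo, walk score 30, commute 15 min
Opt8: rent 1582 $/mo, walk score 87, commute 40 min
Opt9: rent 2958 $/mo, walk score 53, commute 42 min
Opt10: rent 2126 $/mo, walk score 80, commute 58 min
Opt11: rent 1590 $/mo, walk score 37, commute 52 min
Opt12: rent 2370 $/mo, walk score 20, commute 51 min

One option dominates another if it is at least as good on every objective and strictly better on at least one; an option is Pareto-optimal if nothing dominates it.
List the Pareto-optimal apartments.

Opt1, Opt2, Opt3, Opt6, Opt7, Opt8

Opt1: not dominated.
Opt2: not dominated (best walk score).
Opt3: not dominated (best commute).
Opt4: dominated by Opt8 (rent 1582≤3049, walk score 87≥33, commute 40≤40).
Opt5: dominated by Opt8 (rent 1582≤2754, walk score 87≥51, commute 40≤45).
Opt6: not dominated.
Opt7: not dominated.
Opt8: not dominated (best rent).
Opt9: dominated by Opt8 (rent 1582≤2958, walk score 87≥53, commute 40≤42).
Opt10: dominated by Opt8 (rent 1582≤2126, walk score 87≥80, commute 40≤58).
Opt11: dominated by Opt8 (rent 1582≤1590, walk score 87≥37, commute 40≤52).
Opt12: dominated by Opt8 (rent 1582≤2370, walk score 87≥20, commute 40≤51).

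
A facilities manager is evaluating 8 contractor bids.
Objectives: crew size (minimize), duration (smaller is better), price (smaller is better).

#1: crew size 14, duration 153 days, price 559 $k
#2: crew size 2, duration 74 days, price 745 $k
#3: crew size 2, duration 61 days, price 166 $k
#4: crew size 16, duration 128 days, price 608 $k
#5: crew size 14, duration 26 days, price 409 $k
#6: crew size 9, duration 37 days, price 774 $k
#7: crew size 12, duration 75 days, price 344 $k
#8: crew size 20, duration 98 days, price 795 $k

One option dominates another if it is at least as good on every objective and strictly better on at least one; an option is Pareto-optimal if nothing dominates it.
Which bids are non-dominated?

#1: dominated by #3 (crew size 2≤14, duration 61≤153, price 166≤559).
#2: dominated by #3 (crew size 2≤2, duration 61≤74, price 166≤745).
#3: not dominated (best price).
#4: dominated by #3 (crew size 2≤16, duration 61≤128, price 166≤608).
#5: not dominated (best duration).
#6: not dominated.
#7: dominated by #3 (crew size 2≤12, duration 61≤75, price 166≤344).
#8: dominated by #2 (crew size 2≤20, duration 74≤98, price 745≤795).

#3, #5, #6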